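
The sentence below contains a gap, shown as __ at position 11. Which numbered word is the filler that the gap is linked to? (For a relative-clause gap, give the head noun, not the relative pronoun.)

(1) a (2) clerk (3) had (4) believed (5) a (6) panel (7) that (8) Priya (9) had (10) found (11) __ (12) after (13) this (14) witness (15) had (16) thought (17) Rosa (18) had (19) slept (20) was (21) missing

The gap at 11 is the object of "found", inside a relative clause.
The relative pronoun is "that" (word 7); it is bound by the head noun immediately before it.
Its filler is the head noun "panel", at word 6.

6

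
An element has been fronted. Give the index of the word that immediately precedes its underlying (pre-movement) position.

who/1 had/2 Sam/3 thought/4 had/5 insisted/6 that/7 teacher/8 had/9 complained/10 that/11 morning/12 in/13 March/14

4

The displaced element is "who" (word 1).
It is linked across 1 clause boundary (Ø).
It functions as the subject of "insisted", so the gap sits immediately after word 4 ("thought").
Base order: Sam had thought that who had insisted that teacher had complained that morning in March.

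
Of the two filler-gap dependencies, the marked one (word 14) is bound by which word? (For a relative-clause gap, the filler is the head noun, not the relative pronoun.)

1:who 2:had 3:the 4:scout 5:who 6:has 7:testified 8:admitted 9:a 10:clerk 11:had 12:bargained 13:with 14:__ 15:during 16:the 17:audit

The marked gap is the object of the preposition "with" of "bargained".
Its filler is the fronted wh-phrase "who", at word 1.
(The other dependency links word 4 to a gap after word 5.)

1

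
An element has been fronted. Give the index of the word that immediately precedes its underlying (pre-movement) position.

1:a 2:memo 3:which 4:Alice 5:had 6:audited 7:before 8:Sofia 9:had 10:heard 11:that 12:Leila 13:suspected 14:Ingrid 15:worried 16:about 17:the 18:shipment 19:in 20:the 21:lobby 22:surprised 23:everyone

6

The displaced element is "a memo" (word 2).
It functions as the direct object of "audited", so the gap sits immediately after word 6 ("audited").
Base order: Alice had audited a memo before Sofia had heard that Leila suspected Ingrid worried about the shipment in the lobby.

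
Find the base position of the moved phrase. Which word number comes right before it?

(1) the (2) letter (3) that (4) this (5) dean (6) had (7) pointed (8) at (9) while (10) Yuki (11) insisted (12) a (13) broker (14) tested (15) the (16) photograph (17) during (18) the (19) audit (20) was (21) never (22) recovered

8

The displaced element is "the letter" (word 2).
It functions as the object of the preposition "at" of "pointed", so the gap sits immediately after word 8 ("at").
Base order: This dean had pointed at the letter while Yuki insisted a broker tested the photograph during the audit.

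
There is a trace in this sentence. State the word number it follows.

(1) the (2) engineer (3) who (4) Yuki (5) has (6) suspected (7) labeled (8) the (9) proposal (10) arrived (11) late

6

The displaced element is "the engineer" (word 2).
It is linked across 1 clause boundary (Ø).
It functions as the subject of "labeled", so the gap sits immediately after word 6 ("suspected").
Base order: Yuki has suspected that the engineer labeled the proposal.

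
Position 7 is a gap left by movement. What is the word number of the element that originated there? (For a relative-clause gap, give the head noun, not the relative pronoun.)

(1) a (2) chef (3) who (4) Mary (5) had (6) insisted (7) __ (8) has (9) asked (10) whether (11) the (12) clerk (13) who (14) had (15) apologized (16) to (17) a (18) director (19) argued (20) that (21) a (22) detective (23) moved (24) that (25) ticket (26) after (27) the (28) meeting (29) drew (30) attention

2

The gap at 7 is the subject of "asked", inside a relative clause.
The relative pronoun is "who" (word 3); it is bound by the head noun immediately before it.
Its filler is the head noun "chef", at word 2.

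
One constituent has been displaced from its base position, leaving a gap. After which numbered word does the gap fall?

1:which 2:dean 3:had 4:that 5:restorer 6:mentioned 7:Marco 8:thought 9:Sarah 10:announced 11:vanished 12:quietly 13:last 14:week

The displaced element is "which dean" (word 2).
It is linked across 3 clause boundaries (Ø → Ø → Ø).
It functions as the subject of "vanished", so the gap sits immediately after word 10 ("announced").
Base order: That restorer had mentioned Marco thought Sarah announced that which dean vanished quietly last week.

10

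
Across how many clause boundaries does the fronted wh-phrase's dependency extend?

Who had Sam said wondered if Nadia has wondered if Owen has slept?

1

"who" is extracted from the subject of "wondered".
Boundaries crossed, outermost first: [Ø] — 1 in total.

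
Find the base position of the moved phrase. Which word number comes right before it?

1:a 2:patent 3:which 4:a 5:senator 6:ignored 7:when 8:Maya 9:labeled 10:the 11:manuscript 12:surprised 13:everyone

The displaced element is "a patent" (word 2).
It functions as the direct object of "ignored", so the gap sits immediately after word 6 ("ignored").
Base order: A senator ignored a patent when Maya labeled the manuscript.

6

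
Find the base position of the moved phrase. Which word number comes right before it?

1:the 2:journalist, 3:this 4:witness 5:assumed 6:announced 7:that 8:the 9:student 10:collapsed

5

The displaced element is "the journalist" (word 2).
It is linked across 1 clause boundary (Ø).
It functions as the subject of "announced", so the gap sits immediately after word 5 ("assumed").
Base order: This witness assumed that the journalist announced that the student collapsed.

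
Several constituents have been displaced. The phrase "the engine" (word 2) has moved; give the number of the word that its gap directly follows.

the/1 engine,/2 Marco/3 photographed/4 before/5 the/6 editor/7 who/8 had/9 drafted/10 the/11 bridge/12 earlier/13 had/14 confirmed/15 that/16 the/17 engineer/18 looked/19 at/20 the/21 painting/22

4

The displaced element is "the engine" (word 2).
It functions as the direct object of "photographed", so the gap sits immediately after word 4 ("photographed").
Base order: Marco photographed the engine before the editor who had drafted the bridge earlier had confirmed that the engineer looked at the painting.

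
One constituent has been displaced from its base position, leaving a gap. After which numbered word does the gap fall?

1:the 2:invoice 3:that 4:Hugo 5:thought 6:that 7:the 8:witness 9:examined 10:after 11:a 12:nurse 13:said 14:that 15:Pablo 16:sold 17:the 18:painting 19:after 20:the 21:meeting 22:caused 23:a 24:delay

The displaced element is "the invoice" (word 2).
It is linked across 1 clause boundary (that).
It functions as the direct object of "examined", so the gap sits immediately after word 9 ("examined").
Base order: Hugo thought that the witness examined the invoice after a nurse said that Pablo sold the painting after the meeting.

9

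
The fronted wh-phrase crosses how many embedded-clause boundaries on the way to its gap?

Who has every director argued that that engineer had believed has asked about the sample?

2

"who" is extracted from the subject of "asked".
Boundaries crossed, outermost first: [that], [Ø] — 2 in total.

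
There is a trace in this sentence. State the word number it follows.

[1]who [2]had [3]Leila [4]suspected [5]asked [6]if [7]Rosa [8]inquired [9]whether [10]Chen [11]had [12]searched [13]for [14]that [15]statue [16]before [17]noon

The displaced element is "who" (word 1).
It is linked across 1 clause boundary (Ø).
It functions as the subject of "asked", so the gap sits immediately after word 4 ("suspected").
Base order: Leila had suspected that who asked if Rosa inquired whether Chen had searched for that statue before noon.

4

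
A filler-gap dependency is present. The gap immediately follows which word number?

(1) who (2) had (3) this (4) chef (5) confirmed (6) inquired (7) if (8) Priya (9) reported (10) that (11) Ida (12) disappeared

5

The displaced element is "who" (word 1).
It is linked across 1 clause boundary (Ø).
It functions as the subject of "inquired", so the gap sits immediately after word 5 ("confirmed").
Base order: This chef had confirmed that who inquired if Priya reported that Ida disappeared.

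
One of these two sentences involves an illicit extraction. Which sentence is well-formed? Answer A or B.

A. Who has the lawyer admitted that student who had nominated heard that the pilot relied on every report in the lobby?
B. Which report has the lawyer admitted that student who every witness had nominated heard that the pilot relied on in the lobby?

In A, the wh-phrase is extracted from inside a complex-NP island (relative clause) (introduced by "who"), which blocks movement.
In B, the extraction path crosses only that-complement boundaries, which are transparent.
So B is grammatical.

B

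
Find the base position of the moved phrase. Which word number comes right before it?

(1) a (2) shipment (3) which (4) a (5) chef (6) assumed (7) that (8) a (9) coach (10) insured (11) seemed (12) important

The displaced element is "a shipment" (word 2).
It is linked across 1 clause boundary (that).
It functions as the direct object of "insured", so the gap sits immediately after word 10 ("insured").
Base order: A chef assumed that a coach insured a shipment.

10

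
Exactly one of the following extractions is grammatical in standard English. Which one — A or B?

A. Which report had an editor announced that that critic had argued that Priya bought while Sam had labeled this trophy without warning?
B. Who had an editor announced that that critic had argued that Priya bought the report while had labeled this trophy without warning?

In B, the wh-phrase is extracted from inside an adjunct island (introduced by "while"), which blocks movement.
In A, the extraction path crosses only that-complement boundaries, which are transparent.
So A is grammatical.

A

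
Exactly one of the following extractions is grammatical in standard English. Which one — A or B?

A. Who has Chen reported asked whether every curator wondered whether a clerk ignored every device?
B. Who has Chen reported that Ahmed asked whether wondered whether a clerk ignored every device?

A

In B, the wh-phrase is extracted from inside a wh-island (introduced by "whether"), which blocks movement.
In A, the extraction path crosses only that-complement boundaries, which are transparent.
So A is grammatical.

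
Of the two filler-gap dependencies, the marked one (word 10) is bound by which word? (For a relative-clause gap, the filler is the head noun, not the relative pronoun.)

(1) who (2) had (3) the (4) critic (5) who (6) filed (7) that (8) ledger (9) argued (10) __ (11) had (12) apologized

The marked gap is the subject of "apologized".
Its filler is the fronted wh-phrase "who", at word 1.
(The other dependency links word 4 to a gap after word 5.)

1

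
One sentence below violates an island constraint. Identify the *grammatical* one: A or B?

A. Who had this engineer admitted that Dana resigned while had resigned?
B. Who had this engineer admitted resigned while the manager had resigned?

In A, the wh-phrase is extracted from inside an adjunct island (introduced by "while"), which blocks movement.
In B, the extraction path crosses only that-complement boundaries, which are transparent.
So B is grammatical.

B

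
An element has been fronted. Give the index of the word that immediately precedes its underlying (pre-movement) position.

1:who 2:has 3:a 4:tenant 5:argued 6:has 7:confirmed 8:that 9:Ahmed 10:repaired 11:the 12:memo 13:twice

The displaced element is "who" (word 1).
It is linked across 1 clause boundary (Ø).
It functions as the subject of "confirmed", so the gap sits immediately after word 5 ("argued").
Base order: A tenant has argued who has confirmed that Ahmed repaired the memo twice.

5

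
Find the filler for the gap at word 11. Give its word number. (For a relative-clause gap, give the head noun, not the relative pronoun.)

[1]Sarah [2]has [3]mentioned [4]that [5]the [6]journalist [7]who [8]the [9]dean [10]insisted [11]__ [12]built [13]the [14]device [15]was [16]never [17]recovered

The gap at 11 is the subject of "built", inside a relative clause.
The relative pronoun is "who" (word 7); it is bound by the head noun immediately before it.
Its filler is the head noun "journalist", at word 6.

6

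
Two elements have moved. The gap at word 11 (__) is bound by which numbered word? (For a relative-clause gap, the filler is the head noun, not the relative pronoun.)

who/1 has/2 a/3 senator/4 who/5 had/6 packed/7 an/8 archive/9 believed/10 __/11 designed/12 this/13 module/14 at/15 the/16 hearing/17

1

The marked gap is the subject of "designed".
Its filler is the fronted wh-phrase "who", at word 1.
(The other dependency links word 4 to a gap after word 5.)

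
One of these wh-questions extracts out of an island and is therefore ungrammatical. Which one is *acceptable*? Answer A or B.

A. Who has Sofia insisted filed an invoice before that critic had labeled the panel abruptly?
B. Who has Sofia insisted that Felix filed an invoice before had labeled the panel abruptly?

In B, the wh-phrase is extracted from inside an adjunct island (introduced by "before"), which blocks movement.
In A, the extraction path crosses only that-complement boundaries, which are transparent.
So A is grammatical.

A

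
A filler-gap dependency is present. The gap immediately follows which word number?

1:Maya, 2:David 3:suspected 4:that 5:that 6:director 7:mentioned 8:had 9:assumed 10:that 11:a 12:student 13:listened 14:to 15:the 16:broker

7

The displaced element is "Maya" (word 1).
It is linked across 2 clause boundaries (that → Ø).
It functions as the subject of "assumed", so the gap sits immediately after word 7 ("mentioned").
Base order: David suspected that that director mentioned that Maya had assumed that a student listened to the broker.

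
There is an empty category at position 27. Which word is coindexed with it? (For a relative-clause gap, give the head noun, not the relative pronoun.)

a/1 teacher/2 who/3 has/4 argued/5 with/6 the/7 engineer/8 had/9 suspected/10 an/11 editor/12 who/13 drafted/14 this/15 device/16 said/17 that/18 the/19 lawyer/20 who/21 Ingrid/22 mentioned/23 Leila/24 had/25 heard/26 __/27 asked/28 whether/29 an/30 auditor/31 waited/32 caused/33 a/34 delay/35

The gap at 27 is the subject of "asked", inside a relative clause.
The relative pronoun is "who" (word 21); it is bound by the head noun immediately before it.
Its filler is the head noun "lawyer", at word 20.

20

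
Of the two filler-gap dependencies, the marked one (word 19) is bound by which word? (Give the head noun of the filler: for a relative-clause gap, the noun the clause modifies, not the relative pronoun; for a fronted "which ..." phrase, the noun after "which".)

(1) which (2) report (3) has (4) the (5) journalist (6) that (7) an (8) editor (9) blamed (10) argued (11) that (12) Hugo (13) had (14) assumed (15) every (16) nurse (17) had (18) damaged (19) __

The marked gap is the direct object of "damaged".
Its filler is the fronted wh-phrase "which report", at word 2.
(The other dependency links word 5 to a gap after word 9.)

2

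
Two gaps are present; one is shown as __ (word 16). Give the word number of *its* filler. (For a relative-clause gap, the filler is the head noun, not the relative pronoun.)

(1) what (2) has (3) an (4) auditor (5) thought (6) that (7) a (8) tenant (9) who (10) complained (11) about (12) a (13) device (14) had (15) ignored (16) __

The marked gap is the direct object of "ignored".
Its filler is the fronted wh-phrase "what", at word 1.
(The other dependency links word 8 to a gap after word 9.)

1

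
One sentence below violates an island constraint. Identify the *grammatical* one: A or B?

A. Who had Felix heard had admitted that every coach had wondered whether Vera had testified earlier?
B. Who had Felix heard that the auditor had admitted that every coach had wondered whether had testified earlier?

A

In B, the wh-phrase is extracted from inside a wh-island (introduced by "whether"), which blocks movement.
In A, the extraction path crosses only that-complement boundaries, which are transparent.
So A is grammatical.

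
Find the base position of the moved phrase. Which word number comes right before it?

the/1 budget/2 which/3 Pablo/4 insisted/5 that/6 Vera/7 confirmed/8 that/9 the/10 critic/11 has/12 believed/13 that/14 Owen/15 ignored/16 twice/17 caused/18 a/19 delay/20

16

The displaced element is "the budget" (word 2).
It is linked across 3 clause boundaries (that → that → that).
It functions as the direct object of "ignored", so the gap sits immediately after word 16 ("ignored").
Base order: Pablo insisted that Vera confirmed that the critic has believed that Owen ignored the budget twice.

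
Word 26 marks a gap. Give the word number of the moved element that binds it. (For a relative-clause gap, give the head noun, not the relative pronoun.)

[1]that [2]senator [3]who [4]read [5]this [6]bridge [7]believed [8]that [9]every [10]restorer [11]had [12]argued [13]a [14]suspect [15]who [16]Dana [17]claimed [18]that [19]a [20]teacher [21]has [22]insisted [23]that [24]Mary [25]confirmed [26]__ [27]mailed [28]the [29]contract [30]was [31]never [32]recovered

14

The gap at 26 is the subject of "mailed", inside a relative clause.
The relative pronoun is "who" (word 15); it is bound by the head noun immediately before it.
Its filler is the head noun "suspect", at word 14.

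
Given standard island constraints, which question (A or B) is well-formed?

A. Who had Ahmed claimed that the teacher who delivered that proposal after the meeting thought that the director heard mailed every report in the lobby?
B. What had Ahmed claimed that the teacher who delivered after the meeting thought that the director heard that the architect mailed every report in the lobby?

A

In B, the wh-phrase is extracted from inside a complex-NP island (relative clause) (introduced by "who"), which blocks movement.
In A, the extraction path crosses only that-complement boundaries, which are transparent.
So A is grammatical.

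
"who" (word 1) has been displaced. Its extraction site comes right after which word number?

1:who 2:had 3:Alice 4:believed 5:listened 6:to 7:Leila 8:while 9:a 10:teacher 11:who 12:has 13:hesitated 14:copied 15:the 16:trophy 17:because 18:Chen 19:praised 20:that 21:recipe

The displaced element is "who" (word 1).
It is linked across 1 clause boundary (Ø).
It functions as the subject of "listened", so the gap sits immediately after word 4 ("believed").
Base order: Alice had believed that who listened to Leila while a teacher who has hesitated copied the trophy because Chen praised that recipe.

4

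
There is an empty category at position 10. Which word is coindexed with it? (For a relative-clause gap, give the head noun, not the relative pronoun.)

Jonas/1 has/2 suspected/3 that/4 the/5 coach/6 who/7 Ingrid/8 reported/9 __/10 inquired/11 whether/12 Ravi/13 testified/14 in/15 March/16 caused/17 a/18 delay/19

The gap at 10 is the subject of "inquired", inside a relative clause.
The relative pronoun is "who" (word 7); it is bound by the head noun immediately before it.
Its filler is the head noun "coach", at word 6.

6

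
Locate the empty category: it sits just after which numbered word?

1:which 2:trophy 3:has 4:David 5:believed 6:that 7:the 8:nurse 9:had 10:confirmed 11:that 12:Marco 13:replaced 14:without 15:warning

The displaced element is "which trophy" (word 2).
It is linked across 2 clause boundaries (that → that).
It functions as the direct object of "replaced", so the gap sits immediately after word 13 ("replaced").
Base order: David has believed that the nurse had confirmed that Marco replaced which trophy without warning.

13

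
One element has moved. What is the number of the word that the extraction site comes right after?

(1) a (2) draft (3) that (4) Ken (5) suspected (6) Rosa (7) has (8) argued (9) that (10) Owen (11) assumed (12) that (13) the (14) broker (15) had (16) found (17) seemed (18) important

The displaced element is "a draft" (word 2).
It is linked across 3 clause boundaries (Ø → that → that).
It functions as the direct object of "found", so the gap sits immediately after word 16 ("found").
Base order: Ken suspected Rosa has argued that Owen assumed that the broker had found a draft.

16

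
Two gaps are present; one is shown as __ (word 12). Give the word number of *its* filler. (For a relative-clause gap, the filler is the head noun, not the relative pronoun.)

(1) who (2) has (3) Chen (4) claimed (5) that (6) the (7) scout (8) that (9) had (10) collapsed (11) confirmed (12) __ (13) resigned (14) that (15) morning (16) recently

The marked gap is the subject of "resigned".
Its filler is the fronted wh-phrase "who", at word 1.
(The other dependency links word 7 to a gap after word 8.)

1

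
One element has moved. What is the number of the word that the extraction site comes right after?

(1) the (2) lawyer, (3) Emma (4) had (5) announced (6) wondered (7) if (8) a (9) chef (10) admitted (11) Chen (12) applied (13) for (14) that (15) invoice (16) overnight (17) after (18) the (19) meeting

5

The displaced element is "the lawyer" (word 2).
It is linked across 1 clause boundary (Ø).
It functions as the subject of "wondered", so the gap sits immediately after word 5 ("announced").
Base order: Emma had announced that the lawyer wondered if a chef admitted Chen applied for that invoice overnight after the meeting.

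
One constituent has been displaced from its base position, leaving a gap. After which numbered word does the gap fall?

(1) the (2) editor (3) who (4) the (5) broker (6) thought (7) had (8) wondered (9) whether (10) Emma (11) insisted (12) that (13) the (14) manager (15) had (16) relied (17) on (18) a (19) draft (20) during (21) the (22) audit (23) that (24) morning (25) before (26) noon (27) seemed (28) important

6

The displaced element is "the editor" (word 2).
It is linked across 1 clause boundary (Ø).
It functions as the subject of "wondered", so the gap sits immediately after word 6 ("thought").
Base order: The broker thought the editor had wondered whether Emma insisted that the manager had relied on a draft during the audit that morning before noon.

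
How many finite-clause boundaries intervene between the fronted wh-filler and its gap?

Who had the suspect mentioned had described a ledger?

"who" is extracted from the subject of "described".
Boundaries crossed, outermost first: [Ø] — 1 in total.

1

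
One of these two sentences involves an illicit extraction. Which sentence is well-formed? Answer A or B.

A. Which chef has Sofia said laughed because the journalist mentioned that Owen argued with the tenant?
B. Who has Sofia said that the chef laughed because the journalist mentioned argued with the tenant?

A

In B, the wh-phrase is extracted from inside an adjunct island (introduced by "because"), which blocks movement.
In A, the extraction path crosses only that-complement boundaries, which are transparent.
So A is grammatical.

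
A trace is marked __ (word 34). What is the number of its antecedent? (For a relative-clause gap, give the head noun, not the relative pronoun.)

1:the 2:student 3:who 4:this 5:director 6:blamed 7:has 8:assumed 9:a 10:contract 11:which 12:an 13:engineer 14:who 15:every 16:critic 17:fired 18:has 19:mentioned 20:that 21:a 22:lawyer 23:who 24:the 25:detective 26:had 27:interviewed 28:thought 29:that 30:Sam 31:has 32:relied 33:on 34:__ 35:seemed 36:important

10

The gap at 34 is the prepositional object of "relied", inside a relative clause.
The relative pronoun is "which" (word 11); it is bound by the head noun immediately before it.
Its filler is the head noun "contract", at word 10.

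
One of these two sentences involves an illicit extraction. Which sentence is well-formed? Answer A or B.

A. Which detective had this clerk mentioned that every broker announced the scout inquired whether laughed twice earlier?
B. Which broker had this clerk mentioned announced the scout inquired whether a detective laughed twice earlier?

In A, the wh-phrase is extracted from inside a wh-island (introduced by "whether"), which blocks movement.
In B, the extraction path crosses only that-complement boundaries, which are transparent.
So B is grammatical.

B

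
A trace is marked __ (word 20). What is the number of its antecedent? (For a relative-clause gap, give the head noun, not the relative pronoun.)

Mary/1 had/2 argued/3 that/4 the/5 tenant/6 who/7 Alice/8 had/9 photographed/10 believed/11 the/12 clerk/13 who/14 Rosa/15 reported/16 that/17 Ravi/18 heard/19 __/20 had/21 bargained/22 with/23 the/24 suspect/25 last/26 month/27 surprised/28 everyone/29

13

The gap at 20 is the subject of "bargained", inside a relative clause.
The relative pronoun is "who" (word 14); it is bound by the head noun immediately before it.
Its filler is the head noun "clerk", at word 13.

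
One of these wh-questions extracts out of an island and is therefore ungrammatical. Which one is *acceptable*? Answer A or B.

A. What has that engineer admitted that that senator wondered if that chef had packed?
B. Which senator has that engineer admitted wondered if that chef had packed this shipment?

In A, the wh-phrase is extracted from inside a wh-island (introduced by "if"), which blocks movement.
In B, the extraction path crosses only that-complement boundaries, which are transparent.
So B is grammatical.

B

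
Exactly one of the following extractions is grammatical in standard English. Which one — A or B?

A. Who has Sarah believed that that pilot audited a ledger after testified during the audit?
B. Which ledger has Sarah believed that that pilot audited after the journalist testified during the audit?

In A, the wh-phrase is extracted from inside an adjunct island (introduced by "after"), which blocks movement.
In B, the extraction path crosses only that-complement boundaries, which are transparent.
So B is grammatical.

B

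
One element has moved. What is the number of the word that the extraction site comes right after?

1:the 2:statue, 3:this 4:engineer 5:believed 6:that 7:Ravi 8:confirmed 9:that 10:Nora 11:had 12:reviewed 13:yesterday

The displaced element is "the statue" (word 2).
It is linked across 2 clause boundaries (that → that).
It functions as the direct object of "reviewed", so the gap sits immediately after word 12 ("reviewed").
Base order: This engineer believed that Ravi confirmed that Nora had reviewed the statue yesterday.

12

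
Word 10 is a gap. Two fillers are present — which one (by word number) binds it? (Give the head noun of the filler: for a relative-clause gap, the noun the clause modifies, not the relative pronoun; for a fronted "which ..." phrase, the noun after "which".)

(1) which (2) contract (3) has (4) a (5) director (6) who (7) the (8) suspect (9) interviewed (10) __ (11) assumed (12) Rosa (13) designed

5

The marked gap is inside the relative clause, the direct object of "interviewed".
Its filler is the head noun "director" (via "who"), at word 5.
(The other dependency links word 2 to a gap after word 13.)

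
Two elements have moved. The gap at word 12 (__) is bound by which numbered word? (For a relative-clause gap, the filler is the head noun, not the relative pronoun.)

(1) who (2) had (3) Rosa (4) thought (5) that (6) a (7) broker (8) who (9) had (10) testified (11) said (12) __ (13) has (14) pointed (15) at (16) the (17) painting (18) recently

1

The marked gap is the subject of "pointed".
Its filler is the fronted wh-phrase "who", at word 1.
(The other dependency links word 7 to a gap after word 8.)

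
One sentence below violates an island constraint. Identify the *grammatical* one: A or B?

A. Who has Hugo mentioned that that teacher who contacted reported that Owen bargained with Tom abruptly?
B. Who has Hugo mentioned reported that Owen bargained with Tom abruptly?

B

In A, the wh-phrase is extracted from inside a complex-NP island (relative clause) (introduced by "who"), which blocks movement.
In B, the extraction path crosses only that-complement boundaries, which are transparent.
So B is grammatical.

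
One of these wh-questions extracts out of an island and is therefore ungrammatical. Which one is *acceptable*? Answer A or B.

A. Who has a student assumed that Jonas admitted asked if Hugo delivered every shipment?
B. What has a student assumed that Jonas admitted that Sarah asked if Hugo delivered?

A

In B, the wh-phrase is extracted from inside a wh-island (introduced by "if"), which blocks movement.
In A, the extraction path crosses only that-complement boundaries, which are transparent.
So A is grammatical.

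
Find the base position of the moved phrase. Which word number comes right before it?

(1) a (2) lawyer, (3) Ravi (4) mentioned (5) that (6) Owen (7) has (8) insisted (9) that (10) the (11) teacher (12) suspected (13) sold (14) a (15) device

12

The displaced element is "a lawyer" (word 2).
It is linked across 3 clause boundaries (that → that → Ø).
It functions as the subject of "sold", so the gap sits immediately after word 12 ("suspected").
Base order: Ravi mentioned that Owen has insisted that the teacher suspected that a lawyer sold a device.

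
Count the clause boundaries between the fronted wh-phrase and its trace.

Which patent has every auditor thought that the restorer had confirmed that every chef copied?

2

"which patent" is extracted from the object of "copied".
Boundaries crossed, outermost first: [that], [that] — 2 in total.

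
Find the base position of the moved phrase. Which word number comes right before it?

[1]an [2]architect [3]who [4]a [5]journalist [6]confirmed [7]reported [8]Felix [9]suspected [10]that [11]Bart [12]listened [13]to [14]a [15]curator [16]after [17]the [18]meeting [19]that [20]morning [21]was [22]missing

The displaced element is "an architect" (word 2).
It is linked across 1 clause boundary (Ø).
It functions as the subject of "reported", so the gap sits immediately after word 6 ("confirmed").
Base order: A journalist confirmed that an architect reported Felix suspected that Bart listened to a curator after the meeting that morning.

6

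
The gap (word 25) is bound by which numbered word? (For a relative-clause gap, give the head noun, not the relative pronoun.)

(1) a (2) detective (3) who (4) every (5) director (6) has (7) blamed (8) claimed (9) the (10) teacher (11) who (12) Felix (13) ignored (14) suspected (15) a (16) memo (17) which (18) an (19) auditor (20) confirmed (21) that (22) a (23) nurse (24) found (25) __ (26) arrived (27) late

The gap at 25 is the object of "found", inside a relative clause.
The relative pronoun is "which" (word 17); it is bound by the head noun immediately before it.
Its filler is the head noun "memo", at word 16.

16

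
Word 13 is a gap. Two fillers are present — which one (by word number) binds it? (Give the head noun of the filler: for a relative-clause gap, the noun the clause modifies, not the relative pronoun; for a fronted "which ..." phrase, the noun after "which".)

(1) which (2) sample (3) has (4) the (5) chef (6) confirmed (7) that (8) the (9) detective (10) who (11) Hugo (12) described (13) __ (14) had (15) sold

9

The marked gap is inside the relative clause, the direct object of "described".
Its filler is the head noun "detective" (via "who"), at word 9.
(The other dependency links word 2 to a gap after word 15.)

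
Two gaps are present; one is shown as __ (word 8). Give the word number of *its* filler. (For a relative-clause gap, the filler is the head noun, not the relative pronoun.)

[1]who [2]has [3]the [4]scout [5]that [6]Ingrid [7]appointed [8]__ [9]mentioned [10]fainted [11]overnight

The marked gap is inside the relative clause, the direct object of "appointed".
Its filler is the head noun "scout" (via "that"), at word 4.
(The other dependency links word 1 to a gap after word 9.)

4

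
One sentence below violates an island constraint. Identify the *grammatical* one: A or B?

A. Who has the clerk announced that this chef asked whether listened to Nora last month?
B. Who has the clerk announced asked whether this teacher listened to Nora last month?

In A, the wh-phrase is extracted from inside a wh-island (introduced by "whether"), which blocks movement.
In B, the extraction path crosses only that-complement boundaries, which are transparent.
So B is grammatical.

B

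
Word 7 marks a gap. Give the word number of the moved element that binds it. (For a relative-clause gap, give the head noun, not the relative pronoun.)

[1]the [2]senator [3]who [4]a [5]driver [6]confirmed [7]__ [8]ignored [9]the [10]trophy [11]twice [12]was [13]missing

The gap at 7 is the subject of "ignored", inside a relative clause.
The relative pronoun is "who" (word 3); it is bound by the head noun immediately before it.
Its filler is the head noun "senator", at word 2.

2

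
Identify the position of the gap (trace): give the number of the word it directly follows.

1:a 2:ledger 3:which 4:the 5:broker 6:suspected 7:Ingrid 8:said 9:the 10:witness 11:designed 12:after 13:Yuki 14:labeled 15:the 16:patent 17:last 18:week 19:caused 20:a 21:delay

The displaced element is "a ledger" (word 2).
It is linked across 2 clause boundaries (Ø → Ø).
It functions as the direct object of "designed", so the gap sits immediately after word 11 ("designed").
Base order: The broker suspected Ingrid said the witness designed a ledger after Yuki labeled the patent last week.

11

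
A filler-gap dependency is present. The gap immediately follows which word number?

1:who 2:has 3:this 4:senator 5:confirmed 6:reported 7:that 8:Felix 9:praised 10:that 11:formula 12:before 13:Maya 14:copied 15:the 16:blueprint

5

The displaced element is "who" (word 1).
It is linked across 1 clause boundary (Ø).
It functions as the subject of "reported", so the gap sits immediately after word 5 ("confirmed").
Base order: This senator has confirmed that who reported that Felix praised that formula before Maya copied the blueprint.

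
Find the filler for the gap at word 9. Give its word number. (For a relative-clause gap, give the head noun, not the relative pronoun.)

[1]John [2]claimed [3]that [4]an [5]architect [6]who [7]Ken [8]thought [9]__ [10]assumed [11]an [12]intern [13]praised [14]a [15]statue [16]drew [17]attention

The gap at 9 is the subject of "assumed", inside a relative clause.
The relative pronoun is "who" (word 6); it is bound by the head noun immediately before it.
Its filler is the head noun "architect", at word 5.

5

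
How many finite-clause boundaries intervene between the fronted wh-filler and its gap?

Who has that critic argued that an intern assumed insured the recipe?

2

"who" is extracted from the subject of "insured".
Boundaries crossed, outermost first: [that], [Ø] — 2 in total.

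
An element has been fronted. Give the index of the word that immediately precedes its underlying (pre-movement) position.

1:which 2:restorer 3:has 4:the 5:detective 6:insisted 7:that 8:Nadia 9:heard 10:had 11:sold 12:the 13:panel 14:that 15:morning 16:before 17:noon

9

The displaced element is "which restorer" (word 2).
It is linked across 2 clause boundaries (that → Ø).
It functions as the subject of "sold", so the gap sits immediately after word 9 ("heard").
Base order: The detective has insisted that Nadia heard that which restorer had sold the panel that morning before noon.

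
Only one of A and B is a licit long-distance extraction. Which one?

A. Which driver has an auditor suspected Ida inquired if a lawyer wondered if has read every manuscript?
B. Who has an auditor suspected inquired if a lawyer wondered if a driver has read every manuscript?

B

In A, the wh-phrase is extracted from inside a wh-island (introduced by "if"), which blocks movement.
In B, the extraction path crosses only that-complement boundaries, which are transparent.
So B is grammatical.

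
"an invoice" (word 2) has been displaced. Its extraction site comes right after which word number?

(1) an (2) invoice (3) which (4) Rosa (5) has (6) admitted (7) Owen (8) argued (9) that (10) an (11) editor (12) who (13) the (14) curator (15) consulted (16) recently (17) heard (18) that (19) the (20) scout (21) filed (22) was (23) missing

The displaced element is "an invoice" (word 2).
It is linked across 3 clause boundaries (Ø → that → that).
It functions as the direct object of "filed", so the gap sits immediately after word 21 ("filed").
Base order: Rosa has admitted Owen argued that an editor who the curator consulted recently heard that the scout filed an invoice.

21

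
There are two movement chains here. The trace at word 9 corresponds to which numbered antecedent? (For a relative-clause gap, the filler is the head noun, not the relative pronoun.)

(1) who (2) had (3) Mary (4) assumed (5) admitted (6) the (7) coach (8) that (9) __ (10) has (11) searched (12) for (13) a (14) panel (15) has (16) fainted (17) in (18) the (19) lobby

The marked gap is inside the relative clause, the subject of "searched".
Its filler is the head noun "coach" (via "that"), at word 7.
(The other dependency links word 1 to a gap after word 4.)

7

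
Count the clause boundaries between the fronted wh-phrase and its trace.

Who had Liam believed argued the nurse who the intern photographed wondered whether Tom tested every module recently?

1

"who" is extracted from the subject of "argued".
Boundaries crossed, outermost first: [Ø] — 1 in total.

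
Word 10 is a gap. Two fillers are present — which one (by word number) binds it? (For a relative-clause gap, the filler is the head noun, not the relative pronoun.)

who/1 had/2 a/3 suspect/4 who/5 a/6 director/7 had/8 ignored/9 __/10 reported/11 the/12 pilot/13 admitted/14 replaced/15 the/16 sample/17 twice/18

The marked gap is inside the relative clause, the direct object of "ignored".
Its filler is the head noun "suspect" (via "who"), at word 4.
(The other dependency links word 1 to a gap after word 14.)

4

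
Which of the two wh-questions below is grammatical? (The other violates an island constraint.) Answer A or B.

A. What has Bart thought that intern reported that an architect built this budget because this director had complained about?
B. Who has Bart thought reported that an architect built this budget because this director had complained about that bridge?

B

In A, the wh-phrase is extracted from inside an adjunct island (introduced by "because"), which blocks movement.
In B, the extraction path crosses only that-complement boundaries, which are transparent.
So B is grammatical.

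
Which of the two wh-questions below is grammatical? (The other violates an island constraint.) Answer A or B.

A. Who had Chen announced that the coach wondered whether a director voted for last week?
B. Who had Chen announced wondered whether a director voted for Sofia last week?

B

In A, the wh-phrase is extracted from inside a wh-island (introduced by "whether"), which blocks movement.
In B, the extraction path crosses only that-complement boundaries, which are transparent.
So B is grammatical.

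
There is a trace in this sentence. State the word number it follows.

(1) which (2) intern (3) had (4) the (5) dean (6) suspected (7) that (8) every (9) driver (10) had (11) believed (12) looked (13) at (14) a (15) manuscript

The displaced element is "which intern" (word 2).
It is linked across 2 clause boundaries (that → Ø).
It functions as the subject of "looked", so the gap sits immediately after word 11 ("believed").
Base order: The dean had suspected that every driver had believed that which intern looked at a manuscript.

11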